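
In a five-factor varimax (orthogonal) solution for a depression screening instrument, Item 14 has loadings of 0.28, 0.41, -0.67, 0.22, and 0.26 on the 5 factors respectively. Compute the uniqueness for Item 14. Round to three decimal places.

0.189

h² = 0.28² + 0.41² + (-0.67)² + 0.22² + 0.26² = 0.0784 + 0.1681 + 0.4489 + 0.0484 + 0.0676 = 0.8114
Uniqueness u² = 1 − h² = 1 − 0.8114 = 0.1886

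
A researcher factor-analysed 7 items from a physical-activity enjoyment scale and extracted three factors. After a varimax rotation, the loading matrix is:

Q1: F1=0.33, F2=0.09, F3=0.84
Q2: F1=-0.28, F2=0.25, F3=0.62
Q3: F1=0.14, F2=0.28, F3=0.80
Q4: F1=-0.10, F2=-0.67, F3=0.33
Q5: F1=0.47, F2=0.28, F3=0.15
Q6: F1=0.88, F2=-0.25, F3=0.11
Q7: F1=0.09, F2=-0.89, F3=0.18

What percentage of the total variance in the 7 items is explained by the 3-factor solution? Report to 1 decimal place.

66.5%

Communalities: 0.8226, 0.5253, 0.7380, 0.5678, 0.3218, 0.8490, 0.8326; Σh² = 4.6571.
Total variance with 7 standardized items is 7, so the solution explains 4.6571/7 = 0.6653 = 66.53%.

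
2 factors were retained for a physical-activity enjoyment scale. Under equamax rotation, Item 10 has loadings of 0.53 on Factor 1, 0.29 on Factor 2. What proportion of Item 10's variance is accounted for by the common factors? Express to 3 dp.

0.365

h² = 0.53² + 0.29² = 0.2809 + 0.0841 = 0.3650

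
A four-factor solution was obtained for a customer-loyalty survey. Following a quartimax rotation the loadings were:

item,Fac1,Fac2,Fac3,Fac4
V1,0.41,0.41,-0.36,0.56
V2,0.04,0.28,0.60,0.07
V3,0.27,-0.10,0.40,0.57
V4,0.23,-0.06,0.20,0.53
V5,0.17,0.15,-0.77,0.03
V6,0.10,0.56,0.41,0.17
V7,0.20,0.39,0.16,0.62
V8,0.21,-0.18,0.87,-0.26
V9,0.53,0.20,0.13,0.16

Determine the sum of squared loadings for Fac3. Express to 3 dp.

2.250

SS loadings for Fac3 = (-0.36)² + 0.60² + 0.40² + 0.20² + (-0.77)² + 0.41² + 0.16² + 0.87² + 0.13² = 0.1296 + 0.3600 + 0.1600 + 0.0400 + 0.5929 + 0.1681 + 0.0256 + 0.7569 + 0.0169 = 2.2500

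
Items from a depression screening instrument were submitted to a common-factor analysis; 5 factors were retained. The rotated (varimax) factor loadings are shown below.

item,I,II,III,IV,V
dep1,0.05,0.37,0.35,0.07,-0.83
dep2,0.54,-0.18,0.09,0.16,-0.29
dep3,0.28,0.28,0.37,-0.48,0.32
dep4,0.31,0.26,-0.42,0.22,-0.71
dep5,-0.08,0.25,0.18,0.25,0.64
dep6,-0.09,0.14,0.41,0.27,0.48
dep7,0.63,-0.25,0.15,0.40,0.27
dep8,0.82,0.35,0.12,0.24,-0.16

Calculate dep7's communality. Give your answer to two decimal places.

h² = 0.63² + (-0.25)² + 0.15² + 0.40² + 0.27² = 0.3969 + 0.0625 + 0.0225 + 0.1600 + 0.0729 = 0.7148

0.71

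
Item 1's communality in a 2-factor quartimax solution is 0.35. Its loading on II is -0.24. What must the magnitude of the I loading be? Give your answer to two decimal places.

0.54

Under orthogonal rotation h² = Σλ², so λ_I² = h² − (0.0576) = 0.35 − 0.0576 = 0.2924.
|λ| = √0.2924 = 0.5407.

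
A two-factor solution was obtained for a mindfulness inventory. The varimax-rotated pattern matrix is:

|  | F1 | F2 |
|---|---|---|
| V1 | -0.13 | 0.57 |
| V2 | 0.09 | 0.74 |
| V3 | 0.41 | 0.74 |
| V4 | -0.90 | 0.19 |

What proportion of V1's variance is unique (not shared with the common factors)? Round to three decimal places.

0.658

h² = (-0.13)² + 0.57² = 0.0169 + 0.3249 = 0.3418
Uniqueness u² = 1 − h² = 1 − 0.3418 = 0.6582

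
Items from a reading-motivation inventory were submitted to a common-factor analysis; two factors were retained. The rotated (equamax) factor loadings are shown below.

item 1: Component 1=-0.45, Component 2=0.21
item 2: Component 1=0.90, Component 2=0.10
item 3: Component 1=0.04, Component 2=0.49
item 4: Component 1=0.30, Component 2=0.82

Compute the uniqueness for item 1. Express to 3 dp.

h² = (-0.45)² + 0.21² = 0.2025 + 0.0441 = 0.2466
Uniqueness u² = 1 − h² = 1 − 0.2466 = 0.7534

0.753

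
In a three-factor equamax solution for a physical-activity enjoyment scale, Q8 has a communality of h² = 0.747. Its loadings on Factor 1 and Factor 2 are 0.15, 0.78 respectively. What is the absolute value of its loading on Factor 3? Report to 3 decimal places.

Under orthogonal rotation h² = Σλ², so λ_Factor 3² = h² − (0.6309) = 0.747 − 0.6309 = 0.1161.
|λ| = √0.1161 = 0.3407.

0.341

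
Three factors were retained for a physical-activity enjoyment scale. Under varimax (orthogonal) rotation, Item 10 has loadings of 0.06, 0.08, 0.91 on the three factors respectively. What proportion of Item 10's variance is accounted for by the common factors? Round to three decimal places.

h² = 0.06² + 0.08² + 0.91² = 0.0036 + 0.0064 + 0.8281 = 0.8381

0.838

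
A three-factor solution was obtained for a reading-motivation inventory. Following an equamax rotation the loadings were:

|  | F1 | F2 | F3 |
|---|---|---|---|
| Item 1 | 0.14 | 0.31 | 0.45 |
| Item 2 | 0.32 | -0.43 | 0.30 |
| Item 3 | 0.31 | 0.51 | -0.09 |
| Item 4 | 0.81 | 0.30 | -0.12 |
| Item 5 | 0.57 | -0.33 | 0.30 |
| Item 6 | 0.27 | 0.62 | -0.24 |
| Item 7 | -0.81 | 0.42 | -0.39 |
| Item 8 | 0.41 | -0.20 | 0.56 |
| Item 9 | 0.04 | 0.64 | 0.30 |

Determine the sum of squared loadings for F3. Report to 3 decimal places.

SS loadings for F3 = 0.45² + 0.30² + (-0.09)² + (-0.12)² + 0.30² + (-0.24)² + (-0.39)² + 0.56² + 0.30² = 0.2025 + 0.0900 + 0.0081 + 0.0144 + 0.0900 + 0.0576 + 0.1521 + 0.3136 + 0.0900 = 1.0183

1.018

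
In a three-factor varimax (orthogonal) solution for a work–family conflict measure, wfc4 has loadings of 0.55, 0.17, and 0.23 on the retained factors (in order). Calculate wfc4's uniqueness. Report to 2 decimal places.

0.62

h² = 0.55² + 0.17² + 0.23² = 0.3025 + 0.0289 + 0.0529 = 0.3843
Uniqueness u² = 1 − h² = 1 − 0.3843 = 0.6157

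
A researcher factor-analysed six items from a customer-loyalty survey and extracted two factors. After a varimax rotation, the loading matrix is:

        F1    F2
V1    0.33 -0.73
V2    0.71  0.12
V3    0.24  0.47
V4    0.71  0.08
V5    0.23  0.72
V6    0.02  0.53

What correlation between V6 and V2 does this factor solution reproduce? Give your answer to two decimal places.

0.08

r̂ = Σ λ_i·λ_j across factors = (0.02)(0.71) + (0.53)(0.12)
  = +0.0142 +0.0636 = 0.0778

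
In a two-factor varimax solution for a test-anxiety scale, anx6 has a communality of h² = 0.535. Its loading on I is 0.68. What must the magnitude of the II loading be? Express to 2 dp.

Under orthogonal rotation h² = Σλ², so λ_II² = h² − (0.4624) = 0.535 − 0.4624 = 0.0726.
|λ| = √0.0726 = 0.2694.

0.27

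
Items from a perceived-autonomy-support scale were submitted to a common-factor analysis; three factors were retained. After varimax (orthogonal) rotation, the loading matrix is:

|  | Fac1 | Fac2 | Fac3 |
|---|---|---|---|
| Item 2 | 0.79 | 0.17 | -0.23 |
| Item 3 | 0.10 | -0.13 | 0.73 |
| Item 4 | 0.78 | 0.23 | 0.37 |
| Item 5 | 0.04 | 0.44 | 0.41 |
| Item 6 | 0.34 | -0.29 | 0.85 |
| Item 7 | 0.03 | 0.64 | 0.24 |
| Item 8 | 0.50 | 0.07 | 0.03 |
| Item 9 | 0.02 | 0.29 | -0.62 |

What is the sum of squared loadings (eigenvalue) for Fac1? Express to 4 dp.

SS loadings for Fac1 = 0.79² + 0.10² + 0.78² + 0.04² + 0.34² + 0.03² + 0.50² + 0.02² = 0.6241 + 0.0100 + 0.6084 + 0.0016 + 0.1156 + 0.0009 + 0.2500 + 0.0004 = 1.6110

1.6110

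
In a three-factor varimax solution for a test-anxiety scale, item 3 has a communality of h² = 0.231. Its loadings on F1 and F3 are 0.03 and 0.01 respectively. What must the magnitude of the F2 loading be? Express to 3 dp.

Under orthogonal rotation h² = Σλ², so λ_F2² = h² − (0.0010) = 0.231 − 0.0010 = 0.2300.
|λ| = √0.2300 = 0.4796.

0.480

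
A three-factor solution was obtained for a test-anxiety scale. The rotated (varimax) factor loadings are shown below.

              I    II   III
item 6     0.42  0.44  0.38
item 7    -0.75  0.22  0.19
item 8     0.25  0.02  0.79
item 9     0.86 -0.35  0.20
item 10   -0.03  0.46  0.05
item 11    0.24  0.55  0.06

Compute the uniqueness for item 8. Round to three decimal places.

h² = 0.25² + 0.02² + 0.79² = 0.0625 + 0.0004 + 0.6241 = 0.6870
Uniqueness u² = 1 − h² = 1 − 0.6870 = 0.3130

0.313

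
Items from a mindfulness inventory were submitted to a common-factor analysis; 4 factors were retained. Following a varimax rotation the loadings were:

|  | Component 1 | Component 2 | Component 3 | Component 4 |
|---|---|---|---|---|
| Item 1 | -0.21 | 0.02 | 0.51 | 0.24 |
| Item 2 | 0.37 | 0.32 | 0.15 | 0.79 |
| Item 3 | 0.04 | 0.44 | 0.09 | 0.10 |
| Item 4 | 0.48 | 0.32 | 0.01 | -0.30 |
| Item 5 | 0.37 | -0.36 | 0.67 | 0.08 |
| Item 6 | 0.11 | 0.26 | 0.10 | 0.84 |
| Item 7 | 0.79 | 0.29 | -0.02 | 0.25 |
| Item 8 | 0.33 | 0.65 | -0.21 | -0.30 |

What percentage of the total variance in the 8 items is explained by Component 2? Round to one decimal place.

13.8%

SS loadings for Component 2 = 0.02² + 0.32² + 0.44² + 0.32² + (-0.36)² + 0.26² + 0.29² + 0.65² = 1.1026
With 8 standardized items, total variance = 8. Proportion = 1.1026/8 = 0.1378 → 13.78%.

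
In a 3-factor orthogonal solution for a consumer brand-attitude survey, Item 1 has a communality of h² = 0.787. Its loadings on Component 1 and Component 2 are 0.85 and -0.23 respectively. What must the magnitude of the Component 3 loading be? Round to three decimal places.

0.108

Under orthogonal rotation h² = Σλ², so λ_Component 3² = h² − (0.7754) = 0.787 − 0.7754 = 0.0116.
|λ| = √0.0116 = 0.1077.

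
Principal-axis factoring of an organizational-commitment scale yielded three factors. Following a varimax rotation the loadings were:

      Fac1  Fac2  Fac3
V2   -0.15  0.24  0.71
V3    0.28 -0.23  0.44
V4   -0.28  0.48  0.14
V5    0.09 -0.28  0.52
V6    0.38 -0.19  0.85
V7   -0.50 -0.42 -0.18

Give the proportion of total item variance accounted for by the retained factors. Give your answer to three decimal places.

SS loadings by factor: 0.5818, 0.6318, 1.7426; total = 2.9562.
Total variance with 6 standardized items is 6, so the solution explains 2.9562/6 = 0.4927.

0.493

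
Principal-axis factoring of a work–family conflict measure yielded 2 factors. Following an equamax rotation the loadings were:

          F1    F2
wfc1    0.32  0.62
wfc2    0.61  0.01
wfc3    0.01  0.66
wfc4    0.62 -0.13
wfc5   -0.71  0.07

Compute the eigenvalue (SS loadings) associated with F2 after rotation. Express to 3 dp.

SS loadings for F2 = 0.62² + 0.01² + 0.66² + (-0.13)² + 0.07² = 0.3844 + 0.0001 + 0.4356 + 0.0169 + 0.0049 = 0.8419

0.842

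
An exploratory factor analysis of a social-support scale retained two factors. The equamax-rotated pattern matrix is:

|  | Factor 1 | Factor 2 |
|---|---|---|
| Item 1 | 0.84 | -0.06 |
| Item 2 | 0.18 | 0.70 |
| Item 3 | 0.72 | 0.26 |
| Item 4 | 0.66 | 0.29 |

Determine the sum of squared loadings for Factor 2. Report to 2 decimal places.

SS loadings for Factor 2 = (-0.06)² + 0.70² + 0.26² + 0.29² = 0.0036 + 0.4900 + 0.0676 + 0.0841 = 0.6453

0.65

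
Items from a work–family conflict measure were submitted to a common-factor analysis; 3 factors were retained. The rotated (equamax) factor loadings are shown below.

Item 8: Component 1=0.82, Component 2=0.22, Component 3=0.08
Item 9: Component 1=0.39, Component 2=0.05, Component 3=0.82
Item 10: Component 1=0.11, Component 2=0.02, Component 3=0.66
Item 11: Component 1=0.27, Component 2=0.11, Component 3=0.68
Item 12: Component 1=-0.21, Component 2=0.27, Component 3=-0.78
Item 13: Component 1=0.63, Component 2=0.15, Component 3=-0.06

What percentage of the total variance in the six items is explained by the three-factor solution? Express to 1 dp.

SS loadings by factor: 1.3505, 0.1588, 2.1888; total = 3.6981.
Total variance with 6 standardized items is 6, so the solution explains 3.6981/6 = 0.6164 = 61.63%.

61.6%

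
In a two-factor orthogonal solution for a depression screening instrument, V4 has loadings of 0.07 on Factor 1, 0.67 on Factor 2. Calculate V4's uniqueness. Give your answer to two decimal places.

h² = 0.07² + 0.67² = 0.0049 + 0.4489 = 0.4538
Uniqueness u² = 1 − h² = 1 − 0.4538 = 0.5462

0.55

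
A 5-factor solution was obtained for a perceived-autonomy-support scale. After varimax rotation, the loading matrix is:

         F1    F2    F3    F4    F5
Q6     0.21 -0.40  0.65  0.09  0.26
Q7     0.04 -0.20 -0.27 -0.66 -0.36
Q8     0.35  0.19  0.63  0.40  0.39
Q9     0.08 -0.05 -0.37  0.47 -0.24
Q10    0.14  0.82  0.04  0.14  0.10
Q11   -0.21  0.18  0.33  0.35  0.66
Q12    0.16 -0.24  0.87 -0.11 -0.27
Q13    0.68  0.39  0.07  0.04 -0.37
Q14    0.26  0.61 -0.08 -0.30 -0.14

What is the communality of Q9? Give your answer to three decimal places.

h² = 0.08² + (-0.05)² + (-0.37)² + 0.47² + (-0.24)² = 0.0064 + 0.0025 + 0.1369 + 0.2209 + 0.0576 = 0.4243

0.424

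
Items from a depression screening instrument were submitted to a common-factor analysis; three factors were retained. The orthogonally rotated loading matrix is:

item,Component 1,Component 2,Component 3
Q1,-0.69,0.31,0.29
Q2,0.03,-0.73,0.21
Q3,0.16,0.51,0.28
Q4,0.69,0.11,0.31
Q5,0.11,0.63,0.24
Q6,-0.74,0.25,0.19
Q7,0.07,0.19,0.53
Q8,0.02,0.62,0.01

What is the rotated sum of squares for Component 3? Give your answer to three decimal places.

SS loadings for Component 3 = 0.29² + 0.21² + 0.28² + 0.31² + 0.24² + 0.19² + 0.53² + 0.01² = 0.0841 + 0.0441 + 0.0784 + 0.0961 + 0.0576 + 0.0361 + 0.2809 + 0.0001 = 0.6774

0.677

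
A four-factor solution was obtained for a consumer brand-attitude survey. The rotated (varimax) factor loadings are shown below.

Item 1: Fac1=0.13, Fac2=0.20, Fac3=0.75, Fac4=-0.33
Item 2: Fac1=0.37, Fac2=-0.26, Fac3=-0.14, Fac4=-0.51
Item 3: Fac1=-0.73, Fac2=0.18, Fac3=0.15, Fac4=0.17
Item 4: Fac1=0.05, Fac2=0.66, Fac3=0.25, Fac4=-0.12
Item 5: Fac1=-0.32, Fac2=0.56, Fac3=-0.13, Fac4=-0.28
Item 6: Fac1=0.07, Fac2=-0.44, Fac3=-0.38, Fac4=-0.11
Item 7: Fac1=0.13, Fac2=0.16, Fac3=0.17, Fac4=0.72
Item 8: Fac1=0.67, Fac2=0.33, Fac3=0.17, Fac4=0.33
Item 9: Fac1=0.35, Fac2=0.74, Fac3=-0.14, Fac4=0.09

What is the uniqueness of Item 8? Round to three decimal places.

h² = 0.67² + 0.33² + 0.17² + 0.33² = 0.4489 + 0.1089 + 0.0289 + 0.1089 = 0.6956
Uniqueness u² = 1 − h² = 1 − 0.6956 = 0.3044

0.304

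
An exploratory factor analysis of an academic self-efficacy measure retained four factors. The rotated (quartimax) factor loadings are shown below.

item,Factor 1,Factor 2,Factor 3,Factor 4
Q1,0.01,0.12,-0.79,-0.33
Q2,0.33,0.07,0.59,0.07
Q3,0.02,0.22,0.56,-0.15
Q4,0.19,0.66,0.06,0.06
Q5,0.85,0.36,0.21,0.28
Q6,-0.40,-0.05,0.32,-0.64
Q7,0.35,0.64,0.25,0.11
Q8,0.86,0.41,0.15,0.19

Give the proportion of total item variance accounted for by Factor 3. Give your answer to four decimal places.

SS loadings for Factor 3 = (-0.79)² + 0.59² + 0.56² + 0.06² + 0.21² + 0.32² + 0.25² + 0.15² = 1.5209
Proportion of variance = 1.5209 / 8 = 0.1901.

0.1901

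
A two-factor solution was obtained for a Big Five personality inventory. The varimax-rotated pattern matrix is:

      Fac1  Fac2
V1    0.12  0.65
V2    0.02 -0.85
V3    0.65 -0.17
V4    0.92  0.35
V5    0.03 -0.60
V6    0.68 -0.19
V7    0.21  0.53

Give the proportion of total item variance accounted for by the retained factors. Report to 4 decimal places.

Communalities: 0.4369, 0.7229, 0.4514, 0.9689, 0.3609, 0.4985, 0.3250; Σh² = 3.7645.
Total variance with 7 standardized items is 7, so the solution explains 3.7645/7 = 0.5378.

0.5378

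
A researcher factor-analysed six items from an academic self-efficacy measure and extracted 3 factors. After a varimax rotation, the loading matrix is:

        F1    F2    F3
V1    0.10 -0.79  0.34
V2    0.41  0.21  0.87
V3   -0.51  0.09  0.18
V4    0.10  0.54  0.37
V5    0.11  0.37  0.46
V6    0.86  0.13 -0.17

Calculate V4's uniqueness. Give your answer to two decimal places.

0.56

h² = 0.10² + 0.54² + 0.37² = 0.0100 + 0.2916 + 0.1369 = 0.4385
Uniqueness u² = 1 − h² = 1 − 0.4385 = 0.5615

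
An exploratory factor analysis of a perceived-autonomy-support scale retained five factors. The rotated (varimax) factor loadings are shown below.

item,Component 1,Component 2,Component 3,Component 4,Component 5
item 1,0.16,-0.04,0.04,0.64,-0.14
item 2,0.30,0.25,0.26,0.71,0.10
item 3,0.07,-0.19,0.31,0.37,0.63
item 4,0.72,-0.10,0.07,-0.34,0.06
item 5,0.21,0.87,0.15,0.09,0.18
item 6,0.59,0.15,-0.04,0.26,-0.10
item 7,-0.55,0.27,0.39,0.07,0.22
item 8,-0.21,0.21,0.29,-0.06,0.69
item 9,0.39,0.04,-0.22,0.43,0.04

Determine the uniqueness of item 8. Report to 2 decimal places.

0.35

h² = (-0.21)² + 0.21² + 0.29² + (-0.06)² + 0.69² = 0.0441 + 0.0441 + 0.0841 + 0.0036 + 0.4761 = 0.6520
Uniqueness u² = 1 − h² = 1 − 0.6520 = 0.3480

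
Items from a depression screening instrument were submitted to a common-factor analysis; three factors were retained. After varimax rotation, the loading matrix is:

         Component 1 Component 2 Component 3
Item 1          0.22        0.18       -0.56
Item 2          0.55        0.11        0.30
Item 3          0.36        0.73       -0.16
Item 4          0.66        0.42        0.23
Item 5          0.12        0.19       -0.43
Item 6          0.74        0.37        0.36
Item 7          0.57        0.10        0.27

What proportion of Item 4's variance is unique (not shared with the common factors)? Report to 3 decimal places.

0.335

h² = 0.66² + 0.42² + 0.23² = 0.4356 + 0.1764 + 0.0529 = 0.6649
Uniqueness u² = 1 − h² = 1 − 0.6649 = 0.3351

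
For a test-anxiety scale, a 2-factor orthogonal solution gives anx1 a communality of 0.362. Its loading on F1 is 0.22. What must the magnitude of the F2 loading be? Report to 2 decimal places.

Under orthogonal rotation h² = Σλ², so λ_F2² = h² − (0.0484) = 0.362 − 0.0484 = 0.3136.
|λ| = √0.3136 = 0.5600.

0.56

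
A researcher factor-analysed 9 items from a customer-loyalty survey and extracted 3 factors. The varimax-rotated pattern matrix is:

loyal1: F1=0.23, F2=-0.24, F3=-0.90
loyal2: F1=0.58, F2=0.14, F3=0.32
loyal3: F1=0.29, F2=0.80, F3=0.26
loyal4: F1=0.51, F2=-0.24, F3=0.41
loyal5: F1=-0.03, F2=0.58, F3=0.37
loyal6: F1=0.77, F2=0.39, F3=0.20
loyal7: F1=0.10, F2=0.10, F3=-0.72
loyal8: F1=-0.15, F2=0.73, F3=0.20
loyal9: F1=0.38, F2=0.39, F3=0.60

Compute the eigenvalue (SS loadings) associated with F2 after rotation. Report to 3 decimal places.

1.958

SS loadings for F2 = (-0.24)² + 0.14² + 0.80² + (-0.24)² + 0.58² + 0.39² + 0.10² + 0.73² + 0.39² = 0.0576 + 0.0196 + 0.6400 + 0.0576 + 0.3364 + 0.1521 + 0.0100 + 0.5329 + 0.1521 = 1.9583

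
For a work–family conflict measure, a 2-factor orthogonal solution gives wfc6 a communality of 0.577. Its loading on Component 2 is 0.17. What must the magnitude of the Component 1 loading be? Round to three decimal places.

0.740

Under orthogonal rotation h² = Σλ², so λ_Component 1² = h² − (0.0289) = 0.577 − 0.0289 = 0.5481.
|λ| = √0.5481 = 0.7403.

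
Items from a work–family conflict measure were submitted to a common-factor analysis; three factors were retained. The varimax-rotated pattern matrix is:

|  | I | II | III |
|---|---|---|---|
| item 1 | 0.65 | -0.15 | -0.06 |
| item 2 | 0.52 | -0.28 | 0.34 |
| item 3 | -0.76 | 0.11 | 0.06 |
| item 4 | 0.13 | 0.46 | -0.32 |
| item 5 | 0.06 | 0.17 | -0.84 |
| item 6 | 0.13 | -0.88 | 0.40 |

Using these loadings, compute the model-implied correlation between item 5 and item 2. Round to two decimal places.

r̂ = Σ λ_i·λ_j across factors = (0.06)(0.52) + (0.17)(-0.28) + (-0.84)(0.34)
  = +0.0312 -0.0476 -0.2856 = -0.3020

-0.30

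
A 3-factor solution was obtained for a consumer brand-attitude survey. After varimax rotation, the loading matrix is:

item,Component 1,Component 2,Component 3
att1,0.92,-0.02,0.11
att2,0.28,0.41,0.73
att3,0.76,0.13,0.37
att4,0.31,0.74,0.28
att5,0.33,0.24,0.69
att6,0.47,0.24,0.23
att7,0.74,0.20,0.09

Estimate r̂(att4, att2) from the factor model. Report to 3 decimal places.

0.595

r̂ = Σ λ_i·λ_j across factors = (0.31)(0.28) + (0.74)(0.41) + (0.28)(0.73)
  = +0.0868 +0.3034 +0.2044 = 0.5946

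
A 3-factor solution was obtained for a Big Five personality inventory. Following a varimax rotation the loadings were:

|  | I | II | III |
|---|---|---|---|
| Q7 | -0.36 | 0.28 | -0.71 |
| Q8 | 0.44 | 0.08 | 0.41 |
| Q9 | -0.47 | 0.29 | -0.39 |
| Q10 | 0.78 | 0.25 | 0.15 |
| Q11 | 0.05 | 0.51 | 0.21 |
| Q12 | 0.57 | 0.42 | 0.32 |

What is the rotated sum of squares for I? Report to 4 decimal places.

SS loadings for I = (-0.36)² + 0.44² + (-0.47)² + 0.78² + 0.05² + 0.57² = 0.1296 + 0.1936 + 0.2209 + 0.6084 + 0.0025 + 0.3249 = 1.4799

1.4799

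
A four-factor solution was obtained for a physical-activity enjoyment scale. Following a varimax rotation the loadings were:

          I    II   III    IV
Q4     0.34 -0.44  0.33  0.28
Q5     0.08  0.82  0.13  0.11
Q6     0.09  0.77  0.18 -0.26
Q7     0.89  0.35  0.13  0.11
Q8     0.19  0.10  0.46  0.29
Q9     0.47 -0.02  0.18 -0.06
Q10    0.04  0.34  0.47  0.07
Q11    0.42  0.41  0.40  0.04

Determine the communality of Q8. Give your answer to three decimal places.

0.342

h² = 0.19² + 0.10² + 0.46² + 0.29² = 0.0361 + 0.0100 + 0.2116 + 0.0841 = 0.3418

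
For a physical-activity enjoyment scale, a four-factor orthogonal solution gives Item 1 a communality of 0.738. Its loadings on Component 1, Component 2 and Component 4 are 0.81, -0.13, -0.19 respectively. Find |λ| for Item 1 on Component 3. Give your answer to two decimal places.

0.17

Under orthogonal rotation h² = Σλ², so λ_Component 3² = h² − (0.7091) = 0.738 − 0.7091 = 0.0289.
|λ| = √0.0289 = 0.1700.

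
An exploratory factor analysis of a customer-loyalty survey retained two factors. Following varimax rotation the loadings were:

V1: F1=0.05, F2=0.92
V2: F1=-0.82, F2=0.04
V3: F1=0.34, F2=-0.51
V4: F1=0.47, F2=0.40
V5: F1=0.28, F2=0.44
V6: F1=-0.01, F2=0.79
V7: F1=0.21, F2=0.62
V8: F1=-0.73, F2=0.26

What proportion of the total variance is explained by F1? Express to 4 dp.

SS loadings for F1 = 0.05² + (-0.82)² + 0.34² + 0.47² + 0.28² + (-0.01)² + 0.21² + (-0.73)² = 1.6669
Proportion of variance = 1.6669 / 8 = 0.2084.

0.2084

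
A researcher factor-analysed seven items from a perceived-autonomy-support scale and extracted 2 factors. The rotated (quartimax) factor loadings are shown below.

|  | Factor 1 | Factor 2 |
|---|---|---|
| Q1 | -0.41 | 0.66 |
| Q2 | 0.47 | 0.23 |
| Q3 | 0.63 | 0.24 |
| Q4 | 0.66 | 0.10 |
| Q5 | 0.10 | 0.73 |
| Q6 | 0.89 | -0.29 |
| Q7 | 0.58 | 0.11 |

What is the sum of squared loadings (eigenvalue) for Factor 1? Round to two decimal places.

SS loadings for Factor 1 = (-0.41)² + 0.47² + 0.63² + 0.66² + 0.10² + 0.89² + 0.58² = 0.1681 + 0.2209 + 0.3969 + 0.4356 + 0.0100 + 0.7921 + 0.3364 = 2.3600

2.36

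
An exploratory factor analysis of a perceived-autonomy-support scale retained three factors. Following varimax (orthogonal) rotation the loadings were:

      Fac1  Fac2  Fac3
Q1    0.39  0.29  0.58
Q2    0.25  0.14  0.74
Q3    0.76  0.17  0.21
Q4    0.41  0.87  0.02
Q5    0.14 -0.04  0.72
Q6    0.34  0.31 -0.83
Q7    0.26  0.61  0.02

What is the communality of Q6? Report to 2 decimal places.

h² = 0.34² + 0.31² + (-0.83)² = 0.1156 + 0.0961 + 0.6889 = 0.9006

0.90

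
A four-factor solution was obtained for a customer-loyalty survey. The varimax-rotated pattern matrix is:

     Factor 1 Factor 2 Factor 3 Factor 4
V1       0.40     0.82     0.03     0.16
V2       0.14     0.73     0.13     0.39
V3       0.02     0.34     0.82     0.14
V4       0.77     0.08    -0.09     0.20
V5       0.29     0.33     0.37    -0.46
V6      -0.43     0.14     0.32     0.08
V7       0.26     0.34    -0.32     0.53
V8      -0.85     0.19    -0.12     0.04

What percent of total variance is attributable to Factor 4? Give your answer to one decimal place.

9.2%

SS loadings for Factor 4 = 0.16² + 0.39² + 0.14² + 0.20² + (-0.46)² + 0.08² + 0.53² + 0.04² = 0.7378
With 8 standardized items, total variance = 8. Proportion = 0.7378/8 = 0.0922 → 9.22%.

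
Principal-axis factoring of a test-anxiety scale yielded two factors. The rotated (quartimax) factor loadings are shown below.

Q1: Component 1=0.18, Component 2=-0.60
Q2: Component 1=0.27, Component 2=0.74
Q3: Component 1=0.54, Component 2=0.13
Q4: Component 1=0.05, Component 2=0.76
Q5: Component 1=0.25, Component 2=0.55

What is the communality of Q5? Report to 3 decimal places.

h² = 0.25² + 0.55² = 0.0625 + 0.3025 = 0.3650

0.365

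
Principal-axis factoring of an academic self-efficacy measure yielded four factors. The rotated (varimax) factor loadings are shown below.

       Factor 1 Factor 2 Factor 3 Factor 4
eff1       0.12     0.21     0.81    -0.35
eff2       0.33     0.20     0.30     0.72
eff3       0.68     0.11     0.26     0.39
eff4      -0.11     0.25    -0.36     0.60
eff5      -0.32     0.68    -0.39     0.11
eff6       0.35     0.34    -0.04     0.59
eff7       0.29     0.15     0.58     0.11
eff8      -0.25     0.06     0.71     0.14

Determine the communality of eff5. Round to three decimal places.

h² = (-0.32)² + 0.68² + (-0.39)² + 0.11² = 0.1024 + 0.4624 + 0.1521 + 0.0121 = 0.7290

0.729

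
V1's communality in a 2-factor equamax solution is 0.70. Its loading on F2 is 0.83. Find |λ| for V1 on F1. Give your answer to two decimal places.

0.11

Under orthogonal rotation h² = Σλ², so λ_F1² = h² − (0.6889) = 0.70 − 0.6889 = 0.0111.
|λ| = √0.0111 = 0.1054.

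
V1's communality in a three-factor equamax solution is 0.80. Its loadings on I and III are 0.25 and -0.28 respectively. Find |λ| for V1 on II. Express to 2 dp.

Under orthogonal rotation h² = Σλ², so λ_II² = h² − (0.1409) = 0.80 − 0.1409 = 0.6591.
|λ| = √0.6591 = 0.8118.

0.81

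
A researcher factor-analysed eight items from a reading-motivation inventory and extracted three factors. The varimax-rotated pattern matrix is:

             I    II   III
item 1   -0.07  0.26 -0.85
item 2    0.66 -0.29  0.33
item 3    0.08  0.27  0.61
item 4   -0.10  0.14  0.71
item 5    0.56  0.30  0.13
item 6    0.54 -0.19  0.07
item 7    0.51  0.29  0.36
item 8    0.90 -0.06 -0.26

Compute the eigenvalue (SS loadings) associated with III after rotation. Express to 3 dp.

SS loadings for III = (-0.85)² + 0.33² + 0.61² + 0.71² + 0.13² + 0.07² + 0.36² + (-0.26)² = 0.7225 + 0.1089 + 0.3721 + 0.5041 + 0.0169 + 0.0049 + 0.1296 + 0.0676 = 1.9266

1.927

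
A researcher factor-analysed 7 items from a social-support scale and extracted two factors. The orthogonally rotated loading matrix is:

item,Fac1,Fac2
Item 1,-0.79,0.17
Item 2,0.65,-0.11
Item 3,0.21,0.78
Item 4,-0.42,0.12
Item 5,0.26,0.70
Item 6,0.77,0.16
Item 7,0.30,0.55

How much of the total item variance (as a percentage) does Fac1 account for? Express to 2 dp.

SS loadings for Fac1 = (-0.79)² + 0.65² + 0.21² + (-0.42)² + 0.26² + 0.77² + 0.30² = 2.0176
With 7 standardized items, total variance = 7. Proportion = 2.0176/7 = 0.2882 → 28.82%.

28.82%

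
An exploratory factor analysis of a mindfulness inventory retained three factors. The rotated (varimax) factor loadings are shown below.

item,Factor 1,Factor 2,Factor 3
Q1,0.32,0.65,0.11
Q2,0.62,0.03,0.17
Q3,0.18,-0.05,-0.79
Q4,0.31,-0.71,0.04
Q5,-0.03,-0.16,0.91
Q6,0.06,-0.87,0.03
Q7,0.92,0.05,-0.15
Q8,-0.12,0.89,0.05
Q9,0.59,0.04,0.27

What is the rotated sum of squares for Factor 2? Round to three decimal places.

SS loadings for Factor 2 = 0.65² + 0.03² + (-0.05)² + (-0.71)² + (-0.16)² + (-0.87)² + 0.05² + 0.89² + 0.04² = 0.4225 + 0.0009 + 0.0025 + 0.5041 + 0.0256 + 0.7569 + 0.0025 + 0.7921 + 0.0016 = 2.5087

2.509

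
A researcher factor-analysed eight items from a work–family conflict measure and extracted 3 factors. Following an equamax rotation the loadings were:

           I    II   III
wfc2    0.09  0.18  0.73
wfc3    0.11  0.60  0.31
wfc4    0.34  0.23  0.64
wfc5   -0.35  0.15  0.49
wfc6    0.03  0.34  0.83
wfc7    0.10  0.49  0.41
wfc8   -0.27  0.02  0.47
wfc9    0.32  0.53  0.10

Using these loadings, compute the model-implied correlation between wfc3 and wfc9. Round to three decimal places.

r̂ = Σ λ_i·λ_j across factors = (0.11)(0.32) + (0.60)(0.53) + (0.31)(0.10)
  = +0.0352 +0.3180 +0.0310 = 0.3842

0.384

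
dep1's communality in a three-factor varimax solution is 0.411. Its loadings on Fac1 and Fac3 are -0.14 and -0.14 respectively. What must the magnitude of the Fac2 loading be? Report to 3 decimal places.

Under orthogonal rotation h² = Σλ², so λ_Fac2² = h² − (0.0392) = 0.411 − 0.0392 = 0.3718.
|λ| = √0.3718 = 0.6098.

0.610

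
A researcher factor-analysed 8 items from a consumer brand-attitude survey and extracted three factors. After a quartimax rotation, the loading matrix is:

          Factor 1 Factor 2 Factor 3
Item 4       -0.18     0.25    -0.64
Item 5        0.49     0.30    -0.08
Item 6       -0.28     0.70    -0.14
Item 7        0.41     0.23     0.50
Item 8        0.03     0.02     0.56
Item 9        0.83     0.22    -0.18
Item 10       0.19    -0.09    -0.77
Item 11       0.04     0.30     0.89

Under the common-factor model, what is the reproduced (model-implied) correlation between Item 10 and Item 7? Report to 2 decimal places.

r̂ = Σ λ_i·λ_j across factors = (0.19)(0.41) + (-0.09)(0.23) + (-0.77)(0.50)
  = +0.0779 -0.0207 -0.3850 = -0.3278

-0.33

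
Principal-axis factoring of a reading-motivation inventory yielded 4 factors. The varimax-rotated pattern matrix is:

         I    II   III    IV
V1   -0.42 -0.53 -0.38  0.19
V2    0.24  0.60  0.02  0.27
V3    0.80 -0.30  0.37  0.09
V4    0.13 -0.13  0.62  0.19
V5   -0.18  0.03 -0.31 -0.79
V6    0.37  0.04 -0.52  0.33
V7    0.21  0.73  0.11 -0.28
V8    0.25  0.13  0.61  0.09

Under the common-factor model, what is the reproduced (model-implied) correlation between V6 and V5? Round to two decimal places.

-0.16

r̂ = Σ λ_i·λ_j across factors = (0.37)(-0.18) + (0.04)(0.03) + (-0.52)(-0.31) + (0.33)(-0.79)
  = -0.0666 +0.0012 +0.1612 -0.2607 = -0.1649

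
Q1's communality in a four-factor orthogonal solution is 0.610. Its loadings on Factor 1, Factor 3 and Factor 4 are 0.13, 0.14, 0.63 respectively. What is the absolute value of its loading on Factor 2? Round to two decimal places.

0.42

Under orthogonal rotation h² = Σλ², so λ_Factor 2² = h² − (0.4334) = 0.610 − 0.4334 = 0.1766.
|λ| = √0.1766 = 0.4202.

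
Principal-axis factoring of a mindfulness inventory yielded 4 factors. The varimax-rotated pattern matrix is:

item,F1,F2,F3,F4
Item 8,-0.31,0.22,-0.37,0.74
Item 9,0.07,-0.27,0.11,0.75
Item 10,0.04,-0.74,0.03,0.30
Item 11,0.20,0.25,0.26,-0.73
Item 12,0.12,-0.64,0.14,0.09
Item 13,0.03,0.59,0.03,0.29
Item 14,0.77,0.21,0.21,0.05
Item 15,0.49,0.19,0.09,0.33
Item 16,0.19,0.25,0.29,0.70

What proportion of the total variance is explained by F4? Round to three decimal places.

SS loadings for F4 = 0.74² + 0.75² + 0.30² + (-0.73)² + 0.09² + 0.29² + 0.05² + 0.33² + 0.70² = 2.4266
Proportion of variance = 2.4266 / 9 = 0.2696.

0.270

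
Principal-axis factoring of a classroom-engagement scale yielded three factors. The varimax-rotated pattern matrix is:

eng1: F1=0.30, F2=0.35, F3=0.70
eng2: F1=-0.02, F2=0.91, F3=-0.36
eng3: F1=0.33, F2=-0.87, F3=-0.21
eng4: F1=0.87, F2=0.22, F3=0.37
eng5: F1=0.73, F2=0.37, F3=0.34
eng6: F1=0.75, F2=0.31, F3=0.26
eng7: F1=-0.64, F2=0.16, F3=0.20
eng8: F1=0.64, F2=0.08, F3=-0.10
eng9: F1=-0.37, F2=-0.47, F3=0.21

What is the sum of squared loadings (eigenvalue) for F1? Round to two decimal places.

3.01

SS loadings for F1 = 0.30² + (-0.02)² + 0.33² + 0.87² + 0.73² + 0.75² + (-0.64)² + 0.64² + (-0.37)² = 0.0900 + 0.0004 + 0.1089 + 0.7569 + 0.5329 + 0.5625 + 0.4096 + 0.4096 + 0.1369 = 3.0077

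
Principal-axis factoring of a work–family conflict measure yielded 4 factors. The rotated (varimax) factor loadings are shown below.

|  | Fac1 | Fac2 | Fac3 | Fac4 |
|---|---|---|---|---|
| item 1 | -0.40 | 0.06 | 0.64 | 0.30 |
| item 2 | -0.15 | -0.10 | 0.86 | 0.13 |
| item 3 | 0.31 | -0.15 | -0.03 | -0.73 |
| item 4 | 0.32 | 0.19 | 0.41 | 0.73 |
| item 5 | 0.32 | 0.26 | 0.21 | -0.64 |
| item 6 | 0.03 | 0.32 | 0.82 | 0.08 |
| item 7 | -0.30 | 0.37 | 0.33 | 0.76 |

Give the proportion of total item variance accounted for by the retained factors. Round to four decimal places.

SS loadings by factor: 0.5743, 0.3791, 2.1436, 2.1663; total = 5.2633.
Total variance with 7 standardized items is 7, so the solution explains 5.2633/7 = 0.7519.

0.7519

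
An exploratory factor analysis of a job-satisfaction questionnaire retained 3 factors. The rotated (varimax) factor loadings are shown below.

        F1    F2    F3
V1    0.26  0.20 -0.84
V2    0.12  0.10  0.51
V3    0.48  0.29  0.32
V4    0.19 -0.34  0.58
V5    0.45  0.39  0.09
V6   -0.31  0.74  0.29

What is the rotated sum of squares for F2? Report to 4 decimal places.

SS loadings for F2 = 0.20² + 0.10² + 0.29² + (-0.34)² + 0.39² + 0.74² = 0.0400 + 0.0100 + 0.0841 + 0.1156 + 0.1521 + 0.5476 = 0.9494

0.9494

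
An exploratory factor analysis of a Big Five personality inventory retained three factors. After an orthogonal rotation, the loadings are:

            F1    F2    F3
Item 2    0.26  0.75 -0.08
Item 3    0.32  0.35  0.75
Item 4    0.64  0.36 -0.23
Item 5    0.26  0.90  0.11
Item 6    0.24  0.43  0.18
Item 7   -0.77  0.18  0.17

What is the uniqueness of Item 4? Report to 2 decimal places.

0.41

h² = 0.64² + 0.36² + (-0.23)² = 0.4096 + 0.1296 + 0.0529 = 0.5921
Uniqueness u² = 1 − h² = 1 − 0.5921 = 0.4079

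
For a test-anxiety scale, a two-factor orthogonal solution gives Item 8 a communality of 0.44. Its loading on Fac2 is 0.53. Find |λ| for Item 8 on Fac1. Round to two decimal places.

Under orthogonal rotation h² = Σλ², so λ_Fac1² = h² − (0.2809) = 0.44 − 0.2809 = 0.1591.
|λ| = √0.1591 = 0.3989.

0.40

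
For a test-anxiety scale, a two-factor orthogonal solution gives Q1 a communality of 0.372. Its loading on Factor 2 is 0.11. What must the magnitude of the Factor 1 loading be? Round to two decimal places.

Under orthogonal rotation h² = Σλ², so λ_Factor 1² = h² − (0.0121) = 0.372 − 0.0121 = 0.3599.
|λ| = √0.3599 = 0.5999.

0.60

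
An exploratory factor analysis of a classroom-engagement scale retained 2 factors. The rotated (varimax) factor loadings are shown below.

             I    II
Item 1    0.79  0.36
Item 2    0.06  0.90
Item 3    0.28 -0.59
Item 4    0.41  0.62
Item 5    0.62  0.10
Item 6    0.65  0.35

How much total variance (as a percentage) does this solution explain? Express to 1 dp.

Communalities: 0.7537, 0.8136, 0.4265, 0.5525, 0.3944, 0.5450; Σh² = 3.4857.
Total variance with 6 standardized items is 6, so the solution explains 3.4857/6 = 0.5809 = 58.09%.

58.1%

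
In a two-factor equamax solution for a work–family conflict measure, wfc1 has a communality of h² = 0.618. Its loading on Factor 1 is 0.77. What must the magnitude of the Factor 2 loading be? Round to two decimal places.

0.16

Under orthogonal rotation h² = Σλ², so λ_Factor 2² = h² − (0.5929) = 0.618 − 0.5929 = 0.0251.
|λ| = √0.0251 = 0.1584.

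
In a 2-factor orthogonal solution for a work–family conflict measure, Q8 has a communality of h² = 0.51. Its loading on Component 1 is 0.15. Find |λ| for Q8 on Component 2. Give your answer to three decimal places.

0.698

Under orthogonal rotation h² = Σλ², so λ_Component 2² = h² − (0.0225) = 0.51 − 0.0225 = 0.4875.
|λ| = √0.4875 = 0.6982.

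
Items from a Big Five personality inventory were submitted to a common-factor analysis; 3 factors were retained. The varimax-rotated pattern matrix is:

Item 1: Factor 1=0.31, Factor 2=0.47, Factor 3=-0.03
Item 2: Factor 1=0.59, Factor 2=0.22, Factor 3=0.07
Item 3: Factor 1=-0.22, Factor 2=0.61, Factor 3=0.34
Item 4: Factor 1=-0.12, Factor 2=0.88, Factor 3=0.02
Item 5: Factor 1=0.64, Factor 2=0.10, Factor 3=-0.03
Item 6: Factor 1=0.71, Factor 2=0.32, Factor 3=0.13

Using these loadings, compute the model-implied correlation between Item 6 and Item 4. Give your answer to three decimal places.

0.199

r̂ = Σ λ_i·λ_j across factors = (0.71)(-0.12) + (0.32)(0.88) + (0.13)(0.02)
  = -0.0852 +0.2816 +0.0026 = 0.1990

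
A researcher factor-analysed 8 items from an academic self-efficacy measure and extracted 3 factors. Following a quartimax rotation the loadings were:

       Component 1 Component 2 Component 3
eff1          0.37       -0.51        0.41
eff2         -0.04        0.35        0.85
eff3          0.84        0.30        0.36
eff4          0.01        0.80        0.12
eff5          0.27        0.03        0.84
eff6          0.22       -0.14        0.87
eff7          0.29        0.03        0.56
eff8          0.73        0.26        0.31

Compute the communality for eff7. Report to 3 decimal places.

0.399

h² = 0.29² + 0.03² + 0.56² = 0.0841 + 0.0009 + 0.3136 = 0.3986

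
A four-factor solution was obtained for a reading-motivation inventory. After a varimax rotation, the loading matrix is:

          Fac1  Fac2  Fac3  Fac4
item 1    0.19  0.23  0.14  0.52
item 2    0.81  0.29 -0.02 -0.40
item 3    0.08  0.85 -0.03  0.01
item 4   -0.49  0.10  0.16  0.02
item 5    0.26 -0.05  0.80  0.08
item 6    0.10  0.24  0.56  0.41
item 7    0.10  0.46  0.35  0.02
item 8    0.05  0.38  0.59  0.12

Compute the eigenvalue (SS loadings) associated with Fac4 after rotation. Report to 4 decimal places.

SS loadings for Fac4 = 0.52² + (-0.40)² + 0.01² + 0.02² + 0.08² + 0.41² + 0.02² + 0.12² = 0.2704 + 0.1600 + 0.0001 + 0.0004 + 0.0064 + 0.1681 + 0.0004 + 0.0144 = 0.6202

0.6202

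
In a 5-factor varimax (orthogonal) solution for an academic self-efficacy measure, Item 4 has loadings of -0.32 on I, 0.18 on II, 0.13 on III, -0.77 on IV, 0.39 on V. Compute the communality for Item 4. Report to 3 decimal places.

0.897

h² = (-0.32)² + 0.18² + 0.13² + (-0.77)² + 0.39² = 0.1024 + 0.0324 + 0.0169 + 0.5929 + 0.1521 = 0.8967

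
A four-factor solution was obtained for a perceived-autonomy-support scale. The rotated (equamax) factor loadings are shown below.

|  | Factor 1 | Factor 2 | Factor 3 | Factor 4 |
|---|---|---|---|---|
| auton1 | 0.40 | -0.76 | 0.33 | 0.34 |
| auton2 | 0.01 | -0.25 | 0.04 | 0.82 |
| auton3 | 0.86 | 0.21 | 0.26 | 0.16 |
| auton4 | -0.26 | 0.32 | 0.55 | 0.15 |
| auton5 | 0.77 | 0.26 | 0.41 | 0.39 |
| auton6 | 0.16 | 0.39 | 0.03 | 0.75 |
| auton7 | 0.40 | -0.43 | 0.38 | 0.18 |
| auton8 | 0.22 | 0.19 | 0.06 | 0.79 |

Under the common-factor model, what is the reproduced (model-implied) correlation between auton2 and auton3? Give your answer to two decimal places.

r̂ = Σ λ_i·λ_j across factors = (0.01)(0.86) + (-0.25)(0.21) + (0.04)(0.26) + (0.82)(0.16)
  = +0.0086 -0.0525 +0.0104 +0.1312 = 0.0977

0.10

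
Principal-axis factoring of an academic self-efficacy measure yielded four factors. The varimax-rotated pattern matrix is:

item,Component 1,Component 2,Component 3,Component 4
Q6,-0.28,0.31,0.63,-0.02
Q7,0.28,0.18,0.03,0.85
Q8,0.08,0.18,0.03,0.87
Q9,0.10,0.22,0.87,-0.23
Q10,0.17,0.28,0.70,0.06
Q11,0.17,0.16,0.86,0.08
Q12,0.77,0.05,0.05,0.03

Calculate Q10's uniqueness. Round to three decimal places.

0.399

h² = 0.17² + 0.28² + 0.70² + 0.06² = 0.0289 + 0.0784 + 0.4900 + 0.0036 = 0.6009
Uniqueness u² = 1 − h² = 1 − 0.6009 = 0.3991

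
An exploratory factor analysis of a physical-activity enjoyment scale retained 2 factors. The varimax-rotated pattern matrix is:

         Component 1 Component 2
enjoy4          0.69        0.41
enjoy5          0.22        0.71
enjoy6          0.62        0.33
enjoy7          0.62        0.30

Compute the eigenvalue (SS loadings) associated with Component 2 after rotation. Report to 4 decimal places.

SS loadings for Component 2 = 0.41² + 0.71² + 0.33² + 0.30² = 0.1681 + 0.5041 + 0.1089 + 0.0900 = 0.8711

0.8711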